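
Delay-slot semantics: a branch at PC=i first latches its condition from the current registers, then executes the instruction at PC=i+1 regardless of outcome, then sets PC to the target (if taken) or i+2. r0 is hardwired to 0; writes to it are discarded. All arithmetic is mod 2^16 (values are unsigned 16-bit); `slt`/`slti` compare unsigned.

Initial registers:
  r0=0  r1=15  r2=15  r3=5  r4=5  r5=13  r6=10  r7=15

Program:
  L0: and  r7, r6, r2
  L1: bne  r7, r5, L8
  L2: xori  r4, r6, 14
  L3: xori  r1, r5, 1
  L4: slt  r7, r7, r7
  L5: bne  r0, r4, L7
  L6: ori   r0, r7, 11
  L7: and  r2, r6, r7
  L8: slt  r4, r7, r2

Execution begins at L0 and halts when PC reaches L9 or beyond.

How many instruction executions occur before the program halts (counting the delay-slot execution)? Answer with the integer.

PC=0  and  r7, r6, r2        | r0=0 r1=15 r2=15 r3=5 r4=5 r5=13 r6=10 r7=10
PC=1  bne  r7, r5, L8        | r0=0 r1=15 r2=15 r3=5 r4=5 r5=13 r6=10 r7=10  [TAKEN]
PC=2  xori  r4, r6, 14       | r0=0 r1=15 r2=15 r3=5 r4=4 r5=13 r6=10 r7=10
PC=8  slt  r4, r7, r2        | r0=0 r1=15 r2=15 r3=5 r4=1 r5=13 r6=10 r7=10

4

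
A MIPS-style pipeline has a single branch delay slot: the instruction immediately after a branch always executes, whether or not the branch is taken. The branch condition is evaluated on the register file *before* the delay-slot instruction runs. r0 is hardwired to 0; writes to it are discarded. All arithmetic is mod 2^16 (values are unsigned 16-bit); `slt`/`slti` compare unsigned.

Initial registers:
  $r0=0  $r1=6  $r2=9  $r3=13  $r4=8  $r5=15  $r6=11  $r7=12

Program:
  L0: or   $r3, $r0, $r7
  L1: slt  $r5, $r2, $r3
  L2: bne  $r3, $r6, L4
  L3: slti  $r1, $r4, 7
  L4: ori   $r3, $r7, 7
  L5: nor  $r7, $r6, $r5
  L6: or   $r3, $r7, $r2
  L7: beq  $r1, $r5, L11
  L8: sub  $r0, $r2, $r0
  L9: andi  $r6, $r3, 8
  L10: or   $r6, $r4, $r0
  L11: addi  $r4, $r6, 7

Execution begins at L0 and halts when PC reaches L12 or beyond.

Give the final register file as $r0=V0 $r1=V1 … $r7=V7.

#0 or   $r3, $r0, $r7 ; 0/6/9/12/8/15/11/12
#1 slt  $r5, $r2, $r3 ; 0/6/9/12/8/1/11/12
#2 bne  $r3, $r6, L4 ; 0/6/9/12/8/1/11/12 ; →target
#3 slti  $r1, $r4, 7 ; 0/0/9/12/8/1/11/12
#4 ori   $r3, $r7, 7 ; 0/0/9/15/8/1/11/12
#5 nor  $r7, $r6, $r5 ; 0/0/9/15/8/1/11/65524
#6 or   $r3, $r7, $r2 ; 0/0/9/65533/8/1/11/65524
#7 beq  $r1, $r5, L11 ; 0/0/9/65533/8/1/11/65524 ; →fallthru
#8 sub  $r0, $r2, $r0 ; 0/0/9/65533/8/1/11/65524
#9 andi  $r6, $r3, 8 ; 0/0/9/65533/8/1/8/65524
#10 or   $r6, $r4, $r0 ; 0/0/9/65533/8/1/8/65524
#11 addi  $r4, $r6, 7 ; 0/0/9/65533/15/1/8/65524

$r0=0 $r1=0 $r2=9 $r3=65533 $r4=15 $r5=1 $r6=8 $r7=65524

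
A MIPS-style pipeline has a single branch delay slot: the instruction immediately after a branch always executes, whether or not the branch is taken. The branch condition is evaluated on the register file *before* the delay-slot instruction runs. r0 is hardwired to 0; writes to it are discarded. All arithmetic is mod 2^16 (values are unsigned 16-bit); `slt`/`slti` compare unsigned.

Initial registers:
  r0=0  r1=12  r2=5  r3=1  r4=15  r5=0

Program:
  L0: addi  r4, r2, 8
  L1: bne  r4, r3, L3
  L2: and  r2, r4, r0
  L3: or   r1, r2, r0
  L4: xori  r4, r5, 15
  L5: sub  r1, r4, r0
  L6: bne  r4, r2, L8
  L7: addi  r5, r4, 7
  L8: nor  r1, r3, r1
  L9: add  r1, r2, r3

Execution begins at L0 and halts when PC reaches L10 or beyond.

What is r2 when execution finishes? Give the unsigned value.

#0 addi  r4, r2, 8 ; 0/12/5/1/13/0
#1 bne  r4, r3, L3 ; 0/12/5/1/13/0 ; →target
#2 and  r2, r4, r0 ; 0/12/0/1/13/0
#3 or   r1, r2, r0 ; 0/0/0/1/13/0
#4 xori  r4, r5, 15 ; 0/0/0/1/15/0
#5 sub  r1, r4, r0 ; 0/15/0/1/15/0
#6 bne  r4, r2, L8 ; 0/15/0/1/15/0 ; →target
#7 addi  r5, r4, 7 ; 0/15/0/1/15/22
#8 nor  r1, r3, r1 ; 0/65520/0/1/15/22
#9 add  r1, r2, r3 ; 0/1/0/1/15/22

0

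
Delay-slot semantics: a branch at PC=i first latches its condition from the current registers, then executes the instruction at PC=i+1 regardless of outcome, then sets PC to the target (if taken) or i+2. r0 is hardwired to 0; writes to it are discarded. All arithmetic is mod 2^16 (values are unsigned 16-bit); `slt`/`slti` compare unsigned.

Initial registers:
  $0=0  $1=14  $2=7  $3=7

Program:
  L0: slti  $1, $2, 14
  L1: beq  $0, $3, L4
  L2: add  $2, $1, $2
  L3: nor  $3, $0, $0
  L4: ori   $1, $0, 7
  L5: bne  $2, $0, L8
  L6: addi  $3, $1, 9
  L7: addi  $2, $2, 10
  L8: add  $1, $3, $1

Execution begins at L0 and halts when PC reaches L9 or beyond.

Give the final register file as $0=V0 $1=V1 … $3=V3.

$0=0 $1=23 $2=8 $3=16

#0 slti  $1, $2, 14 ; 0/1/7/7
#1 beq  $0, $3, L4 ; 0/1/7/7 ; →fallthru
#2 add  $2, $1, $2 ; 0/1/8/7
#3 nor  $3, $0, $0 ; 0/1/8/65535
#4 ori   $1, $0, 7 ; 0/7/8/65535
#5 bne  $2, $0, L8 ; 0/7/8/65535 ; →target
#6 addi  $3, $1, 9 ; 0/7/8/16
#8 add  $1, $3, $1 ; 0/23/8/16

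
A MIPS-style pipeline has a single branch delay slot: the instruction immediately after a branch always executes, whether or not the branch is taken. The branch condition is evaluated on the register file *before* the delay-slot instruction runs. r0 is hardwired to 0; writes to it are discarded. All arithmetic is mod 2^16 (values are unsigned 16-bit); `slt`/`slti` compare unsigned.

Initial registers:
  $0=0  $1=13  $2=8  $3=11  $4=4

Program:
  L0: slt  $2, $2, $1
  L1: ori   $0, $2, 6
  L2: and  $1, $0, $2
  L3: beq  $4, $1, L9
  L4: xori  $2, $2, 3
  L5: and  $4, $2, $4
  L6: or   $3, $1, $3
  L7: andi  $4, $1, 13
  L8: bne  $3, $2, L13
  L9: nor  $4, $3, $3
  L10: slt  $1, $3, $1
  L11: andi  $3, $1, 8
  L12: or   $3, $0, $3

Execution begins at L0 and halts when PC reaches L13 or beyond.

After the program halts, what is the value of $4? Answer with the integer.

65524

  step pc=0: slt  $2, $2, $1  regs=(0,13,1,11,4)
  step pc=1: ori   $0, $2, 6  regs=(0,13,1,11,4)
  step pc=2: and  $1, $0, $2  regs=(0,0,1,11,4)
  step pc=3: beq  $4, $1, L9  cond=F  regs=(0,0,1,11,4)
  step pc=4: xori  $2, $2, 3  regs=(0,0,2,11,4)
  step pc=5: and  $4, $2, $4  regs=(0,0,2,11,0)
  step pc=6: or   $3, $1, $3  regs=(0,0,2,11,0)
  step pc=7: andi  $4, $1, 13  regs=(0,0,2,11,0)
  step pc=8: bne  $3, $2, L13  cond=T  regs=(0,0,2,11,0)
  step pc=9: nor  $4, $3, $3  regs=(0,0,2,11,65524)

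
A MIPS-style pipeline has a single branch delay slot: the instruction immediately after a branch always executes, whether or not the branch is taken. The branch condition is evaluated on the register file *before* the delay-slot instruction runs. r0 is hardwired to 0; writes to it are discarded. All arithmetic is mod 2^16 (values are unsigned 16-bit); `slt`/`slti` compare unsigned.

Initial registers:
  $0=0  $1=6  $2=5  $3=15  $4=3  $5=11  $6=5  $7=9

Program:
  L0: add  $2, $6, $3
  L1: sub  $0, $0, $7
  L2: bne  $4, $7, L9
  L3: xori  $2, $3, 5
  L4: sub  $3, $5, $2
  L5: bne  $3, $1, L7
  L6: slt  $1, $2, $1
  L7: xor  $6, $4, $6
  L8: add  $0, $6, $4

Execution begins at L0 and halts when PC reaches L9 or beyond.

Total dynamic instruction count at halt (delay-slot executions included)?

4

#0 add  $2, $6, $3 ; 0/6/20/15/3/11/5/9
#1 sub  $0, $0, $7 ; 0/6/20/15/3/11/5/9
#2 bne  $4, $7, L9 ; 0/6/20/15/3/11/5/9 ; →target
#3 xori  $2, $3, 5 ; 0/6/10/15/3/11/5/9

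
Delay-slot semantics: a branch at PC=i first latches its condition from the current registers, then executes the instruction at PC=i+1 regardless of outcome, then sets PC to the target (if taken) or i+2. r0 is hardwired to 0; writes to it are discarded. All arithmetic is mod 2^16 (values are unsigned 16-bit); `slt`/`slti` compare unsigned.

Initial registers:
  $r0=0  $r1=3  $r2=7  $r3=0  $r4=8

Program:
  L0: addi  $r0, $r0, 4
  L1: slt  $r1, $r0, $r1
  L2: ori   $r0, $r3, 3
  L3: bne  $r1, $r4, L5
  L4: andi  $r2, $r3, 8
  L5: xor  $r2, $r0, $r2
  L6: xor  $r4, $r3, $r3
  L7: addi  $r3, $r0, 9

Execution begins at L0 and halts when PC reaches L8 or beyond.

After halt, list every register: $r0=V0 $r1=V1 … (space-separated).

PC=0  addi  $r0, $r0, 4      | $r0=0 $r1=3 $r2=7 $r3=0 $r4=8
PC=1  slt  $r1, $r0, $r1     | $r0=0 $r1=1 $r2=7 $r3=0 $r4=8
PC=2  ori   $r0, $r3, 3      | $r0=0 $r1=1 $r2=7 $r3=0 $r4=8
PC=3  bne  $r1, $r4, L5      | $r0=0 $r1=1 $r2=7 $r3=0 $r4=8  [TAKEN]
PC=4  andi  $r2, $r3, 8      | $r0=0 $r1=1 $r2=0 $r3=0 $r4=8
PC=5  xor  $r2, $r0, $r2     | $r0=0 $r1=1 $r2=0 $r3=0 $r4=8
PC=6  xor  $r4, $r3, $r3     | $r0=0 $r1=1 $r2=0 $r3=0 $r4=0
PC=7  addi  $r3, $r0, 9      | $r0=0 $r1=1 $r2=0 $r3=9 $r4=0

$r0=0 $r1=1 $r2=0 $r3=9 $r4=0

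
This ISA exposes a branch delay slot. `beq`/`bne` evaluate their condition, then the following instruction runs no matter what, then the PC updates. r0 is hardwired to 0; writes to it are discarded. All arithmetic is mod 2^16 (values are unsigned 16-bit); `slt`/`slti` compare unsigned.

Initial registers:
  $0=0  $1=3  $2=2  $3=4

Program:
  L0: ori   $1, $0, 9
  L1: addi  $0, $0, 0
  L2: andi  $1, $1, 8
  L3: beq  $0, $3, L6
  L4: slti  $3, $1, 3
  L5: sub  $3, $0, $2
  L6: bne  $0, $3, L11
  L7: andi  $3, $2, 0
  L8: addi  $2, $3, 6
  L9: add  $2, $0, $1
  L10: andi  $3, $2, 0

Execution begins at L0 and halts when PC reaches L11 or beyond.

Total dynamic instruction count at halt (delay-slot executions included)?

8

  step pc=0: ori   $1, $0, 9  regs=(0,9,2,4)
  step pc=1: addi  $0, $0, 0  regs=(0,9,2,4)
  step pc=2: andi  $1, $1, 8  regs=(0,8,2,4)
  step pc=3: beq  $0, $3, L6  cond=F  regs=(0,8,2,4)
  step pc=4: slti  $3, $1, 3  regs=(0,8,2,0)
  step pc=5: sub  $3, $0, $2  regs=(0,8,2,65534)
  step pc=6: bne  $0, $3, L11  cond=T  regs=(0,8,2,65534)
  step pc=7: andi  $3, $2, 0  regs=(0,8,2,0)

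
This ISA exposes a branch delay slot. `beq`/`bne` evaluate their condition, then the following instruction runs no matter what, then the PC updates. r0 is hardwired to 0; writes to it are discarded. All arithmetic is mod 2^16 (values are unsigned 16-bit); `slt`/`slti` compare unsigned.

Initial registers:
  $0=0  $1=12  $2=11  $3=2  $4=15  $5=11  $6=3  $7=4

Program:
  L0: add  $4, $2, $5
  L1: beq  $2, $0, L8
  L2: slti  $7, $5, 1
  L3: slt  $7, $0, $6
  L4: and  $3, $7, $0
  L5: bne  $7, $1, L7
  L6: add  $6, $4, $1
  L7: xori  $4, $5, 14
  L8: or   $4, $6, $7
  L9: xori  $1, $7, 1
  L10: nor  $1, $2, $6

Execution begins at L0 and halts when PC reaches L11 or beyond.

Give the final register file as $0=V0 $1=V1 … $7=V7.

$0=0 $1=65492 $2=11 $3=0 $4=35 $5=11 $6=34 $7=1

[0] add  $4, $2, $5  →  {$0:0, $1:12, $2:11, $3:2, $4:22, $5:11, $6:3, $7:4}
[1] beq  $2, $0, L8  →  {$0:0, $1:12, $2:11, $3:2, $4:22, $5:11, $6:3, $7:4}  ⟨branch fallthrough⟩
[2] slti  $7, $5, 1  →  {$0:0, $1:12, $2:11, $3:2, $4:22, $5:11, $6:3, $7:0}
[3] slt  $7, $0, $6  →  {$0:0, $1:12, $2:11, $3:2, $4:22, $5:11, $6:3, $7:1}
[4] and  $3, $7, $0  →  {$0:0, $1:12, $2:11, $3:0, $4:22, $5:11, $6:3, $7:1}
[5] bne  $7, $1, L7  →  {$0:0, $1:12, $2:11, $3:0, $4:22, $5:11, $6:3, $7:1}  ⟨branch taken⟩
[6] add  $6, $4, $1  →  {$0:0, $1:12, $2:11, $3:0, $4:22, $5:11, $6:34, $7:1}
[7] xori  $4, $5, 14  →  {$0:0, $1:12, $2:11, $3:0, $4:5, $5:11, $6:34, $7:1}
[8] or   $4, $6, $7  →  {$0:0, $1:12, $2:11, $3:0, $4:35, $5:11, $6:34, $7:1}
[9] xori  $1, $7, 1  →  {$0:0, $1:0, $2:11, $3:0, $4:35, $5:11, $6:34, $7:1}
[10] nor  $1, $2, $6  →  {$0:0, $1:65492, $2:11, $3:0, $4:35, $5:11, $6:34, $7:1}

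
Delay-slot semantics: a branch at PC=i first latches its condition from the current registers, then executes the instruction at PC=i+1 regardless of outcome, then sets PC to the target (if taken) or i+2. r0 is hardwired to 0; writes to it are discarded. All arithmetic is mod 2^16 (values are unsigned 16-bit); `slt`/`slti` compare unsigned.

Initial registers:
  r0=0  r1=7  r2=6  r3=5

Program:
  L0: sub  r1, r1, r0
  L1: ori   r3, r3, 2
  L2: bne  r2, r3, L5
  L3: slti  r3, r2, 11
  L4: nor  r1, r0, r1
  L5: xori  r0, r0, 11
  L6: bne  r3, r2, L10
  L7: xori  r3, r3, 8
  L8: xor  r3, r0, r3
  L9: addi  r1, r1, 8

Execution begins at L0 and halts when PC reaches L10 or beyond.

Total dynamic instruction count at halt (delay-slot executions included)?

PC=0  sub  r1, r1, r0        | r0=0 r1=7 r2=6 r3=5
PC=1  ori   r3, r3, 2        | r0=0 r1=7 r2=6 r3=7
PC=2  bne  r2, r3, L5        | r0=0 r1=7 r2=6 r3=7  [TAKEN]
PC=3  slti  r3, r2, 11       | r0=0 r1=7 r2=6 r3=1
PC=5  xori  r0, r0, 11       | r0=0 r1=7 r2=6 r3=1
PC=6  bne  r3, r2, L10       | r0=0 r1=7 r2=6 r3=1  [TAKEN]
PC=7  xori  r3, r3, 8        | r0=0 r1=7 r2=6 r3=9

7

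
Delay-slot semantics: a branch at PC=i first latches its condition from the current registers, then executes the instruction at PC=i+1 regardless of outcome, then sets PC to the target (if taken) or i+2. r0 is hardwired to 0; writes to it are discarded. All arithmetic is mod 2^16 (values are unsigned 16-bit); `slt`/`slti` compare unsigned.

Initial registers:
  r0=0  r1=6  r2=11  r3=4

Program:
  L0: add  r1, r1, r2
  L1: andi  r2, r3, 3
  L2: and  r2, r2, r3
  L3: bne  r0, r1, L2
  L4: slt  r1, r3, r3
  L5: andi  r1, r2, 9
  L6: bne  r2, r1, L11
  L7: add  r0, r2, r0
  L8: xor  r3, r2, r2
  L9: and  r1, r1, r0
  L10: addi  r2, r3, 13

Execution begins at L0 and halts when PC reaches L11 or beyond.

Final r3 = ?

[0] add  r1, r1, r2  →  {r0:0, r1:17, r2:11, r3:4}
[1] andi  r2, r3, 3  →  {r0:0, r1:17, r2:0, r3:4}
[2] and  r2, r2, r3  →  {r0:0, r1:17, r2:0, r3:4}
[3] bne  r0, r1, L2  →  {r0:0, r1:17, r2:0, r3:4}  ⟨branch taken⟩
[4] slt  r1, r3, r3  →  {r0:0, r1:0, r2:0, r3:4}
[2] and  r2, r2, r3  →  {r0:0, r1:0, r2:0, r3:4}
[3] bne  r0, r1, L2  →  {r0:0, r1:0, r2:0, r3:4}  ⟨branch fallthrough⟩
[4] slt  r1, r3, r3  →  {r0:0, r1:0, r2:0, r3:4}
[5] andi  r1, r2, 9  →  {r0:0, r1:0, r2:0, r3:4}
[6] bne  r2, r1, L11  →  {r0:0, r1:0, r2:0, r3:4}  ⟨branch fallthrough⟩
[7] add  r0, r2, r0  →  {r0:0, r1:0, r2:0, r3:4}
[8] xor  r3, r2, r2  →  {r0:0, r1:0, r2:0, r3:0}
[9] and  r1, r1, r0  →  {r0:0, r1:0, r2:0, r3:0}
[10] addi  r2, r3, 13  →  {r0:0, r1:0, r2:13, r3:0}

0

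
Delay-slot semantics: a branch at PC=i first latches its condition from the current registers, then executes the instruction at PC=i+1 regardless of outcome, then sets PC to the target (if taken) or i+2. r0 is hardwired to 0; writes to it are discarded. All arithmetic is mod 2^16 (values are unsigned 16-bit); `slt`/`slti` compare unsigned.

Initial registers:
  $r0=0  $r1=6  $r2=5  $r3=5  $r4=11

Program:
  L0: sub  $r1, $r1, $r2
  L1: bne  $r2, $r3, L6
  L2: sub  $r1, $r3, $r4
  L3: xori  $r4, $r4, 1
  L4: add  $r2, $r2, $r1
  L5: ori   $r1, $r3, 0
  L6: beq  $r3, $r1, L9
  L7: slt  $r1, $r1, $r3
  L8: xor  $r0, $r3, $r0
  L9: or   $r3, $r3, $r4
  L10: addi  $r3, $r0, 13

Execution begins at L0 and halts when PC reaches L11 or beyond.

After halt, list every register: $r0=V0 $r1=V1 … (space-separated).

$r0=0 $r1=0 $r2=65535 $r3=13 $r4=10

#0 sub  $r1, $r1, $r2 ; 0/1/5/5/11
#1 bne  $r2, $r3, L6 ; 0/1/5/5/11 ; →fallthru
#2 sub  $r1, $r3, $r4 ; 0/65530/5/5/11
#3 xori  $r4, $r4, 1 ; 0/65530/5/5/10
#4 add  $r2, $r2, $r1 ; 0/65530/65535/5/10
#5 ori   $r1, $r3, 0 ; 0/5/65535/5/10
#6 beq  $r3, $r1, L9 ; 0/5/65535/5/10 ; →target
#7 slt  $r1, $r1, $r3 ; 0/0/65535/5/10
#9 or   $r3, $r3, $r4 ; 0/0/65535/15/10
#10 addi  $r3, $r0, 13 ; 0/0/65535/13/10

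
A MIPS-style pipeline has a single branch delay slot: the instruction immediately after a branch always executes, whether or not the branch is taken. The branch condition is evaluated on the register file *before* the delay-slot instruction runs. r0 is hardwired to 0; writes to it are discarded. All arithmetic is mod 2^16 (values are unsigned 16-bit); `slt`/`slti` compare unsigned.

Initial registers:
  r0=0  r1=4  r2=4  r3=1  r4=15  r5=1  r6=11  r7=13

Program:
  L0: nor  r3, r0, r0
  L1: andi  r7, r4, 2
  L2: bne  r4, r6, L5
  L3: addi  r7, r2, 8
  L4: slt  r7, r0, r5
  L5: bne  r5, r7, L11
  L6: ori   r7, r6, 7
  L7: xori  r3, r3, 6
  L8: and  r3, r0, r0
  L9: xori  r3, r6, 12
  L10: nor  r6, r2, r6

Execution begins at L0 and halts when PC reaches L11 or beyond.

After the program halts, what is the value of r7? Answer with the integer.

PC=0  nor  r3, r0, r0        | r0=0 r1=4 r2=4 r3=65535 r4=15 r5=1 r6=11 r7=13
PC=1  andi  r7, r4, 2        | r0=0 r1=4 r2=4 r3=65535 r4=15 r5=1 r6=11 r7=2
PC=2  bne  r4, r6, L5        | r0=0 r1=4 r2=4 r3=65535 r4=15 r5=1 r6=11 r7=2  [TAKEN]
PC=3  addi  r7, r2, 8        | r0=0 r1=4 r2=4 r3=65535 r4=15 r5=1 r6=11 r7=12
PC=5  bne  r5, r7, L11       | r0=0 r1=4 r2=4 r3=65535 r4=15 r5=1 r6=11 r7=12  [TAKEN]
PC=6  ori   r7, r6, 7        | r0=0 r1=4 r2=4 r3=65535 r4=15 r5=1 r6=11 r7=15

15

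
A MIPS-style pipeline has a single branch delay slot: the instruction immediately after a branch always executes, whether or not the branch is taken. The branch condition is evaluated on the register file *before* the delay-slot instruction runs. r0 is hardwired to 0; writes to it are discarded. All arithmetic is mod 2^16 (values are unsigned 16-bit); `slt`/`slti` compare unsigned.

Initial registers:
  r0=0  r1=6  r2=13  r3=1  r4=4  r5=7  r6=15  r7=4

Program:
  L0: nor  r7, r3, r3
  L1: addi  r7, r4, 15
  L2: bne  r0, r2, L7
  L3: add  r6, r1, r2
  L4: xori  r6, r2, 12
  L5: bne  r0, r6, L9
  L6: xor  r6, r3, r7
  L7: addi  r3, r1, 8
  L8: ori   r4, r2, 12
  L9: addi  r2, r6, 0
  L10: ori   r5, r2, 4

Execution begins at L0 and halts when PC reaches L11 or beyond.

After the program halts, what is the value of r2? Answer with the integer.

[0] nor  r7, r3, r3  →  {r0:0, r1:6, r2:13, r3:1, r4:4, r5:7, r6:15, r7:65534}
[1] addi  r7, r4, 15  →  {r0:0, r1:6, r2:13, r3:1, r4:4, r5:7, r6:15, r7:19}
[2] bne  r0, r2, L7  →  {r0:0, r1:6, r2:13, r3:1, r4:4, r5:7, r6:15, r7:19}  ⟨branch taken⟩
[3] add  r6, r1, r2  →  {r0:0, r1:6, r2:13, r3:1, r4:4, r5:7, r6:19, r7:19}
[7] addi  r3, r1, 8  →  {r0:0, r1:6, r2:13, r3:14, r4:4, r5:7, r6:19, r7:19}
[8] ori   r4, r2, 12  →  {r0:0, r1:6, r2:13, r3:14, r4:13, r5:7, r6:19, r7:19}
[9] addi  r2, r6, 0  →  {r0:0, r1:6, r2:19, r3:14, r4:13, r5:7, r6:19, r7:19}
[10] ori   r5, r2, 4  →  {r0:0, r1:6, r2:19, r3:14, r4:13, r5:23, r6:19, r7:19}

19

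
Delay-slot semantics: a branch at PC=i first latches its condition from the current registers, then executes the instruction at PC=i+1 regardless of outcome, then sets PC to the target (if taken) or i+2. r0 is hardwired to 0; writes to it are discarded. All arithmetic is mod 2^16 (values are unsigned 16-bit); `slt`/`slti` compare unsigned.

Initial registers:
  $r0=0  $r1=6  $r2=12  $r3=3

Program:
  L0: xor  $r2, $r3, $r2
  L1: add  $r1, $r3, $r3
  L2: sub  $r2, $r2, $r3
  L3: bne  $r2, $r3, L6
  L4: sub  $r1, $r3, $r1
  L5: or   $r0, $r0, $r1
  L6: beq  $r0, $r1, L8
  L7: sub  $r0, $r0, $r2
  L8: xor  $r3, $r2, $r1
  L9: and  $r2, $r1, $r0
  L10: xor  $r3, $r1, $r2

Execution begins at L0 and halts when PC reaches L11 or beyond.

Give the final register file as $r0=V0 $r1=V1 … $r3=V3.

[0] xor  $r2, $r3, $r2  →  {$r0:0, $r1:6, $r2:15, $r3:3}
[1] add  $r1, $r3, $r3  →  {$r0:0, $r1:6, $r2:15, $r3:3}
[2] sub  $r2, $r2, $r3  →  {$r0:0, $r1:6, $r2:12, $r3:3}
[3] bne  $r2, $r3, L6  →  {$r0:0, $r1:6, $r2:12, $r3:3}  ⟨branch taken⟩
[4] sub  $r1, $r3, $r1  →  {$r0:0, $r1:65533, $r2:12, $r3:3}
[6] beq  $r0, $r1, L8  →  {$r0:0, $r1:65533, $r2:12, $r3:3}  ⟨branch fallthrough⟩
[7] sub  $r0, $r0, $r2  →  {$r0:0, $r1:65533, $r2:12, $r3:3}
[8] xor  $r3, $r2, $r1  →  {$r0:0, $r1:65533, $r2:12, $r3:65521}
[9] and  $r2, $r1, $r0  →  {$r0:0, $r1:65533, $r2:0, $r3:65521}
[10] xor  $r3, $r1, $r2  →  {$r0:0, $r1:65533, $r2:0, $r3:65533}

$r0=0 $r1=65533 $r2=0 $r3=65533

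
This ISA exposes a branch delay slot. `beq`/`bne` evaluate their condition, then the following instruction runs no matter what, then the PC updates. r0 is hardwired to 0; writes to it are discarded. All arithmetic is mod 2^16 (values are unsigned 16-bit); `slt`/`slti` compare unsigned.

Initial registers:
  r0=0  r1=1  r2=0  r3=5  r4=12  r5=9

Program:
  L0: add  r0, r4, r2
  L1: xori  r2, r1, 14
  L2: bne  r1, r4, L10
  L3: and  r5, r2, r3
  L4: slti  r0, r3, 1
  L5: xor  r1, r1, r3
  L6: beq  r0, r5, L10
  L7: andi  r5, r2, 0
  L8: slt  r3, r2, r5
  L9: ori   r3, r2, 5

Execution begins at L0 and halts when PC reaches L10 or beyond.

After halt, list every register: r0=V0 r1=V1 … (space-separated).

#0 add  r0, r4, r2 ; 0/1/0/5/12/9
#1 xori  r2, r1, 14 ; 0/1/15/5/12/9
#2 bne  r1, r4, L10 ; 0/1/15/5/12/9 ; →target
#3 and  r5, r2, r3 ; 0/1/15/5/12/5

r0=0 r1=1 r2=15 r3=5 r4=12 r5=5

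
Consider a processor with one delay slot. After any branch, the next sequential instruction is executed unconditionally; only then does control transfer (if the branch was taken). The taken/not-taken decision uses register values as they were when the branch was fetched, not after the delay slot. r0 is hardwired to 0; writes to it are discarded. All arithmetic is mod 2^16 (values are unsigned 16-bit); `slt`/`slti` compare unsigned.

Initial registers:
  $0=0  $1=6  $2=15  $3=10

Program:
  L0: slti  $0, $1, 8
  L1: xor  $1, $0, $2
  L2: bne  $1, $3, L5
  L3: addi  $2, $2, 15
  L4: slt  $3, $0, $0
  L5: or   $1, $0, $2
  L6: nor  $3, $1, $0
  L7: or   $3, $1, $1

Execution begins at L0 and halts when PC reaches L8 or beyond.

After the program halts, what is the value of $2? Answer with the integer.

30

  step pc=0: slti  $0, $1, 8  regs=(0,6,15,10)
  step pc=1: xor  $1, $0, $2  regs=(0,15,15,10)
  step pc=2: bne  $1, $3, L5  cond=T  regs=(0,15,15,10)
  step pc=3: addi  $2, $2, 15  regs=(0,15,30,10)
  step pc=5: or   $1, $0, $2  regs=(0,30,30,10)
  step pc=6: nor  $3, $1, $0  regs=(0,30,30,65505)
  step pc=7: or   $3, $1, $1  regs=(0,30,30,30)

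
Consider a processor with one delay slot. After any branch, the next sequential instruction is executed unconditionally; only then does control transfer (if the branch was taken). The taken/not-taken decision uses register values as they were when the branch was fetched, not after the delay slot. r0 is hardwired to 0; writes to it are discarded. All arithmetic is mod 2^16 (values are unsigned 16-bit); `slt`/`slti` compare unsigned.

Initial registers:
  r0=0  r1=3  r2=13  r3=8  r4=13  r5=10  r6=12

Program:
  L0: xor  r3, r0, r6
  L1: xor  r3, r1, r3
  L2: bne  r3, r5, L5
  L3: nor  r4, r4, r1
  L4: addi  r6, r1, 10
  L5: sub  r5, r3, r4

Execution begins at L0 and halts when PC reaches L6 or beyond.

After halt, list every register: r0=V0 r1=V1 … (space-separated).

#0 xor  r3, r0, r6 ; 0/3/13/12/13/10/12
#1 xor  r3, r1, r3 ; 0/3/13/15/13/10/12
#2 bne  r3, r5, L5 ; 0/3/13/15/13/10/12 ; →target
#3 nor  r4, r4, r1 ; 0/3/13/15/65520/10/12
#5 sub  r5, r3, r4 ; 0/3/13/15/65520/31/12

r0=0 r1=3 r2=13 r3=15 r4=65520 r5=31 r6=12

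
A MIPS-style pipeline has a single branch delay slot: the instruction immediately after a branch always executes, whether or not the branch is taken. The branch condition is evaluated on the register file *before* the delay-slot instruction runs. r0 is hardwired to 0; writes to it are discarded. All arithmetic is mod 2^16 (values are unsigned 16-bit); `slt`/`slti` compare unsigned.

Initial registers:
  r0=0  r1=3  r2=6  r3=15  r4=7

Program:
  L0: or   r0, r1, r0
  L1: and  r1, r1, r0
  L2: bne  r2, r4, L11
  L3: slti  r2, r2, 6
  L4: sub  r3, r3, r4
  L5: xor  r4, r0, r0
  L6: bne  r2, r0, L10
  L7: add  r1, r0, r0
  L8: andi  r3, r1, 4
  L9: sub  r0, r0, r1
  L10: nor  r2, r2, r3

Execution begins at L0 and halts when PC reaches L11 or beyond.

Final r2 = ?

0

PC=0  or   r0, r1, r0        | r0=0 r1=3 r2=6 r3=15 r4=7
PC=1  and  r1, r1, r0        | r0=0 r1=0 r2=6 r3=15 r4=7
PC=2  bne  r2, r4, L11       | r0=0 r1=0 r2=6 r3=15 r4=7  [TAKEN]
PC=3  slti  r2, r2, 6        | r0=0 r1=0 r2=0 r3=15 r4=7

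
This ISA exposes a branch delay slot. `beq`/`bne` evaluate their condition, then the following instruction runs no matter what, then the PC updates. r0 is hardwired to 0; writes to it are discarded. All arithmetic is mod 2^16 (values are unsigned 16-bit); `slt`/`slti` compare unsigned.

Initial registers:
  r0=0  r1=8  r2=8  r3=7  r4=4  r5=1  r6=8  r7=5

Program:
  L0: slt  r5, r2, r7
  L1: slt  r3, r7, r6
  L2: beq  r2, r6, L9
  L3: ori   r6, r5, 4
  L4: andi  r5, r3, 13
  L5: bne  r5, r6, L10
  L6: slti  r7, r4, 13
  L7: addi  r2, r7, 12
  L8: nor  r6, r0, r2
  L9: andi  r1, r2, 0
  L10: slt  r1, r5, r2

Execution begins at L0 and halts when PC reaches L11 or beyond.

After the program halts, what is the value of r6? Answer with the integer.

  step pc=0: slt  r5, r2, r7  regs=(0,8,8,7,4,0,8,5)
  step pc=1: slt  r3, r7, r6  regs=(0,8,8,1,4,0,8,5)
  step pc=2: beq  r2, r6, L9  cond=T  regs=(0,8,8,1,4,0,8,5)
  step pc=3: ori   r6, r5, 4  regs=(0,8,8,1,4,0,4,5)
  step pc=9: andi  r1, r2, 0  regs=(0,0,8,1,4,0,4,5)
  step pc=10: slt  r1, r5, r2  regs=(0,1,8,1,4,0,4,5)

4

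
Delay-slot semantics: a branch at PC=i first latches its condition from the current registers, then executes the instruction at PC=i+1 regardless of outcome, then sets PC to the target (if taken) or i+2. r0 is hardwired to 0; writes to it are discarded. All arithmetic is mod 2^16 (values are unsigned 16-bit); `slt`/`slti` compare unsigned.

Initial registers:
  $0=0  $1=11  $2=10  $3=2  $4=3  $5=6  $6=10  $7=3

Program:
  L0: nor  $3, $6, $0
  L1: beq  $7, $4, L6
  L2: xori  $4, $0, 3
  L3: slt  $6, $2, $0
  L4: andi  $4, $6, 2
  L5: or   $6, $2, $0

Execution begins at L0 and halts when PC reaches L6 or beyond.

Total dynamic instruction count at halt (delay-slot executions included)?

PC=0  nor  $3, $6, $0        | $0=0 $1=11 $2=10 $3=65525 $4=3 $5=6 $6=10 $7=3
PC=1  beq  $7, $4, L6        | $0=0 $1=11 $2=10 $3=65525 $4=3 $5=6 $6=10 $7=3  [TAKEN]
PC=2  xori  $4, $0, 3        | $0=0 $1=11 $2=10 $3=65525 $4=3 $5=6 $6=10 $7=3

3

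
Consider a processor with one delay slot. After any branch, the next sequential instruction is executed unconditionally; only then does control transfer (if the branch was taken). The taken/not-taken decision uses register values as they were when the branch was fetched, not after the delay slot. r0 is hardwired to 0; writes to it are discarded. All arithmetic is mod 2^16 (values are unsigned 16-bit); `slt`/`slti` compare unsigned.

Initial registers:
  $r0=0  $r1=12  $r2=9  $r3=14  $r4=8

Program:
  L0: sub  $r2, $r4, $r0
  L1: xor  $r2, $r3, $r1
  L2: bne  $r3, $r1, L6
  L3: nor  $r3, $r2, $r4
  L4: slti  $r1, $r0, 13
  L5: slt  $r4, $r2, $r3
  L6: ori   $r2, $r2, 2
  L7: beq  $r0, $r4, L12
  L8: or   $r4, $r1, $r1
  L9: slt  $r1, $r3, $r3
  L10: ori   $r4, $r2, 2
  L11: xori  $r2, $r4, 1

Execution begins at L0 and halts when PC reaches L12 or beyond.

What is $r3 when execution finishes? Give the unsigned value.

65525

  step pc=0: sub  $r2, $r4, $r0  regs=(0,12,8,14,8)
  step pc=1: xor  $r2, $r3, $r1  regs=(0,12,2,14,8)
  step pc=2: bne  $r3, $r1, L6  cond=T  regs=(0,12,2,14,8)
  step pc=3: nor  $r3, $r2, $r4  regs=(0,12,2,65525,8)
  step pc=6: ori   $r2, $r2, 2  regs=(0,12,2,65525,8)
  step pc=7: beq  $r0, $r4, L12  cond=F  regs=(0,12,2,65525,8)
  step pc=8: or   $r4, $r1, $r1  regs=(0,12,2,65525,12)
  step pc=9: slt  $r1, $r3, $r3  regs=(0,0,2,65525,12)
  step pc=10: ori   $r4, $r2, 2  regs=(0,0,2,65525,2)
  step pc=11: xori  $r2, $r4, 1  regs=(0,0,3,65525,2)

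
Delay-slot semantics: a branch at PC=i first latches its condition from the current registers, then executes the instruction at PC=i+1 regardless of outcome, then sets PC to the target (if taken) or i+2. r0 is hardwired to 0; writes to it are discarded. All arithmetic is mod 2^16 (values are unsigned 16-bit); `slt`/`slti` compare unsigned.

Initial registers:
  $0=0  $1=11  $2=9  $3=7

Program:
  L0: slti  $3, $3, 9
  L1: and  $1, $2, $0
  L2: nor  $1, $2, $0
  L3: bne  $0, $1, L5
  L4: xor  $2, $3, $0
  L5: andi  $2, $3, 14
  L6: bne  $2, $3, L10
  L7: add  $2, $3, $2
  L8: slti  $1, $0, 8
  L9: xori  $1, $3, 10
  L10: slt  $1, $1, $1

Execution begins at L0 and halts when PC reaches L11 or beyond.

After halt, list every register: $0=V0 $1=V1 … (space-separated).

#0 slti  $3, $3, 9 ; 0/11/9/1
#1 and  $1, $2, $0 ; 0/0/9/1
#2 nor  $1, $2, $0 ; 0/65526/9/1
#3 bne  $0, $1, L5 ; 0/65526/9/1 ; →target
#4 xor  $2, $3, $0 ; 0/65526/1/1
#5 andi  $2, $3, 14 ; 0/65526/0/1
#6 bne  $2, $3, L10 ; 0/65526/0/1 ; →target
#7 add  $2, $3, $2 ; 0/65526/1/1
#10 slt  $1, $1, $1 ; 0/0/1/1

$0=0 $1=0 $2=1 $3=1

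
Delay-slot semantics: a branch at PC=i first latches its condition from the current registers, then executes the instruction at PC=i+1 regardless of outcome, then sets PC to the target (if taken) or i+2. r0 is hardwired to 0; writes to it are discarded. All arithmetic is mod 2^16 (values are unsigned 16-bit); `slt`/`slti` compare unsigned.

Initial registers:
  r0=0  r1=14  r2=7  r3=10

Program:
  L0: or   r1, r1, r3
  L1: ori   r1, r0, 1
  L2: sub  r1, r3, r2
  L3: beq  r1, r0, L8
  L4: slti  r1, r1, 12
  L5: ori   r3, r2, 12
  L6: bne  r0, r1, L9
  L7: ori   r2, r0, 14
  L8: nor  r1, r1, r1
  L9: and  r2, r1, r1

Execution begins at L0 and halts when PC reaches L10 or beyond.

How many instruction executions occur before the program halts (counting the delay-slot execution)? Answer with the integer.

#0 or   r1, r1, r3 ; 0/14/7/10
#1 ori   r1, r0, 1 ; 0/1/7/10
#2 sub  r1, r3, r2 ; 0/3/7/10
#3 beq  r1, r0, L8 ; 0/3/7/10 ; →fallthru
#4 slti  r1, r1, 12 ; 0/1/7/10
#5 ori   r3, r2, 12 ; 0/1/7/15
#6 bne  r0, r1, L9 ; 0/1/7/15 ; →target
#7 ori   r2, r0, 14 ; 0/1/14/15
#9 and  r2, r1, r1 ; 0/1/1/15

9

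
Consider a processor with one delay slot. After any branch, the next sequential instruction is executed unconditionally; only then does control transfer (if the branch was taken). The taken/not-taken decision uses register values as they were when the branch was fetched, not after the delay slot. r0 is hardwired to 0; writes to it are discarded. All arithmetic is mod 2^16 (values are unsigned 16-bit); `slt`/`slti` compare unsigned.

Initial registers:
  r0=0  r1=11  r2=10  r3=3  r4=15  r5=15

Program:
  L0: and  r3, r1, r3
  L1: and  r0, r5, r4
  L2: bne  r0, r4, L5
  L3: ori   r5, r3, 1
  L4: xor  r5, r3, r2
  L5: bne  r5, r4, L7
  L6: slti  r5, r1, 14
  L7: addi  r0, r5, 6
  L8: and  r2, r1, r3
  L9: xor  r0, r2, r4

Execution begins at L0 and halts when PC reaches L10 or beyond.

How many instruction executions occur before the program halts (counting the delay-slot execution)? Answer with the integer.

9

PC=0  and  r3, r1, r3        | r0=0 r1=11 r2=10 r3=3 r4=15 r5=15
PC=1  and  r0, r5, r4        | r0=0 r1=11 r2=10 r3=3 r4=15 r5=15
PC=2  bne  r0, r4, L5        | r0=0 r1=11 r2=10 r3=3 r4=15 r5=15  [TAKEN]
PC=3  ori   r5, r3, 1        | r0=0 r1=11 r2=10 r3=3 r4=15 r5=3
PC=5  bne  r5, r4, L7        | r0=0 r1=11 r2=10 r3=3 r4=15 r5=3  [TAKEN]
PC=6  slti  r5, r1, 14       | r0=0 r1=11 r2=10 r3=3 r4=15 r5=1
PC=7  addi  r0, r5, 6        | r0=0 r1=11 r2=10 r3=3 r4=15 r5=1
PC=8  and  r2, r1, r3        | r0=0 r1=11 r2=3 r3=3 r4=15 r5=1
PC=9  xor  r0, r2, r4        | r0=0 r1=11 r2=3 r3=3 r4=15 r5=1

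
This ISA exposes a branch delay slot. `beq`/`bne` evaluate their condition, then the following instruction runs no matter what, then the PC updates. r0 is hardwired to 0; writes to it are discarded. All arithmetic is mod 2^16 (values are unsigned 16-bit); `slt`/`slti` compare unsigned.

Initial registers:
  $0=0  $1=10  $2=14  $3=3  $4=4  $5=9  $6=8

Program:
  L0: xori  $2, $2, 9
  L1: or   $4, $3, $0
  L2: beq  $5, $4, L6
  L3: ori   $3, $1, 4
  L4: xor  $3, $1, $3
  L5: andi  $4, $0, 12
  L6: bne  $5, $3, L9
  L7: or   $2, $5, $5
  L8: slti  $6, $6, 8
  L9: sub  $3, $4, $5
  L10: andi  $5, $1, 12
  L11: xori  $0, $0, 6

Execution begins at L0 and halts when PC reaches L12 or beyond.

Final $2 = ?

PC=0  xori  $2, $2, 9        | $0=0 $1=10 $2=7 $3=3 $4=4 $5=9 $6=8
PC=1  or   $4, $3, $0        | $0=0 $1=10 $2=7 $3=3 $4=3 $5=9 $6=8
PC=2  beq  $5, $4, L6        | $0=0 $1=10 $2=7 $3=3 $4=3 $5=9 $6=8  [not taken]
PC=3  ori   $3, $1, 4        | $0=0 $1=10 $2=7 $3=14 $4=3 $5=9 $6=8
PC=4  xor  $3, $1, $3        | $0=0 $1=10 $2=7 $3=4 $4=3 $5=9 $6=8
PC=5  andi  $4, $0, 12       | $0=0 $1=10 $2=7 $3=4 $4=0 $5=9 $6=8
PC=6  bne  $5, $3, L9        | $0=0 $1=10 $2=7 $3=4 $4=0 $5=9 $6=8  [TAKEN]
PC=7  or   $2, $5, $5        | $0=0 $1=10 $2=9 $3=4 $4=0 $5=9 $6=8
PC=9  sub  $3, $4, $5        | $0=0 $1=10 $2=9 $3=65527 $4=0 $5=9 $6=8
PC=10 andi  $5, $1, 12       | $0=0 $1=10 $2=9 $3=65527 $4=0 $5=8 $6=8
PC=11 xori  $0, $0, 6        | $0=0 $1=10 $2=9 $3=65527 $4=0 $5=8 $6=8

9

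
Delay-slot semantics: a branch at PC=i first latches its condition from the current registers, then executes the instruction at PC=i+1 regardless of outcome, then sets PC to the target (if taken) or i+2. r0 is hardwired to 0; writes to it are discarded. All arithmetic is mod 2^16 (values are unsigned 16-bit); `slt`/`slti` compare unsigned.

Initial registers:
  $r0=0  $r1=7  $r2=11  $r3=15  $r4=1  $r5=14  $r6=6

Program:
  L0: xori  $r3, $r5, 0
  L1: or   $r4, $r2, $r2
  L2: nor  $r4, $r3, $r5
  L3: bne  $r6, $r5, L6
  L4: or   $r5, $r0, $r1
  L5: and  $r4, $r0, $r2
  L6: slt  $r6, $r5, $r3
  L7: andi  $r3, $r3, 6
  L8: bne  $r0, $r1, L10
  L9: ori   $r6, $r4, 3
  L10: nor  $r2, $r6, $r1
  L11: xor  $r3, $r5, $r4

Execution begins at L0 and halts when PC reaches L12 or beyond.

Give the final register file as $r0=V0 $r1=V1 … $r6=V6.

#0 xori  $r3, $r5, 0 ; 0/7/11/14/1/14/6
#1 or   $r4, $r2, $r2 ; 0/7/11/14/11/14/6
#2 nor  $r4, $r3, $r5 ; 0/7/11/14/65521/14/6
#3 bne  $r6, $r5, L6 ; 0/7/11/14/65521/14/6 ; →target
#4 or   $r5, $r0, $r1 ; 0/7/11/14/65521/7/6
#6 slt  $r6, $r5, $r3 ; 0/7/11/14/65521/7/1
#7 andi  $r3, $r3, 6 ; 0/7/11/6/65521/7/1
#8 bne  $r0, $r1, L10 ; 0/7/11/6/65521/7/1 ; →target
#9 ori   $r6, $r4, 3 ; 0/7/11/6/65521/7/65523
#10 nor  $r2, $r6, $r1 ; 0/7/8/6/65521/7/65523
#11 xor  $r3, $r5, $r4 ; 0/7/8/65526/65521/7/65523

$r0=0 $r1=7 $r2=8 $r3=65526 $r4=65521 $r5=7 $r6=65523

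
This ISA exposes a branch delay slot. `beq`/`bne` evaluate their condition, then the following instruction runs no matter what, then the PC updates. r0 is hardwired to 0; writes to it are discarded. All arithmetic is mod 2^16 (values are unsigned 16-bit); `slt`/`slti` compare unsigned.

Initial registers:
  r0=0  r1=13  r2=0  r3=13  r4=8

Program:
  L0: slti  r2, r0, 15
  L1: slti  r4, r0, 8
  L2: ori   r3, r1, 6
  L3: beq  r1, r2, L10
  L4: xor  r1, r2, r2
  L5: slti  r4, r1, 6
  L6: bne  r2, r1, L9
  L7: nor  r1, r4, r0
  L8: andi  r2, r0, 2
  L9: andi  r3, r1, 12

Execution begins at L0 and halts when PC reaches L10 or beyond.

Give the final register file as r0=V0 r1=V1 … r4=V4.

r0=0 r1=65534 r2=1 r3=12 r4=1

PC=0  slti  r2, r0, 15       | r0=0 r1=13 r2=1 r3=13 r4=8
PC=1  slti  r4, r0, 8        | r0=0 r1=13 r2=1 r3=13 r4=1
PC=2  ori   r3, r1, 6        | r0=0 r1=13 r2=1 r3=15 r4=1
PC=3  beq  r1, r2, L10       | r0=0 r1=13 r2=1 r3=15 r4=1  [not taken]
PC=4  xor  r1, r2, r2        | r0=0 r1=0 r2=1 r3=15 r4=1
PC=5  slti  r4, r1, 6        | r0=0 r1=0 r2=1 r3=15 r4=1
PC=6  bne  r2, r1, L9        | r0=0 r1=0 r2=1 r3=15 r4=1  [TAKEN]
PC=7  nor  r1, r4, r0        | r0=0 r1=65534 r2=1 r3=15 r4=1
PC=9  andi  r3, r1, 12       | r0=0 r1=65534 r2=1 r3=12 r4=1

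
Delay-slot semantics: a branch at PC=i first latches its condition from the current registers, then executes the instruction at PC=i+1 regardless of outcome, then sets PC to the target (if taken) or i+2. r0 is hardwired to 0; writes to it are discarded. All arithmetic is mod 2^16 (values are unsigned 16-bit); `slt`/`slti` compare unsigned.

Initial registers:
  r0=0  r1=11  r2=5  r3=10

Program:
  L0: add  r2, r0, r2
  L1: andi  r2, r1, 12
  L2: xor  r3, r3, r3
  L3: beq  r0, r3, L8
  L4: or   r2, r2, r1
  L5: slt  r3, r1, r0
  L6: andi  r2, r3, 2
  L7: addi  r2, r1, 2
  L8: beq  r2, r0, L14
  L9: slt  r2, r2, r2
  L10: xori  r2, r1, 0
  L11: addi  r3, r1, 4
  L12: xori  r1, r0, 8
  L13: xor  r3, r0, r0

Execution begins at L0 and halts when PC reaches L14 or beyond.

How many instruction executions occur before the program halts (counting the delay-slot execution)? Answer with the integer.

[0] add  r2, r0, r2  →  {r0:0, r1:11, r2:5, r3:10}
[1] andi  r2, r1, 12  →  {r0:0, r1:11, r2:8, r3:10}
[2] xor  r3, r3, r3  →  {r0:0, r1:11, r2:8, r3:0}
[3] beq  r0, r3, L8  →  {r0:0, r1:11, r2:8, r3:0}  ⟨branch taken⟩
[4] or   r2, r2, r1  →  {r0:0, r1:11, r2:11, r3:0}
[8] beq  r2, r0, L14  →  {r0:0, r1:11, r2:11, r3:0}  ⟨branch fallthrough⟩
[9] slt  r2, r2, r2  →  {r0:0, r1:11, r2:0, r3:0}
[10] xori  r2, r1, 0  →  {r0:0, r1:11, r2:11, r3:0}
[11] addi  r3, r1, 4  →  {r0:0, r1:11, r2:11, r3:15}
[12] xori  r1, r0, 8  →  {r0:0, r1:8, r2:11, r3:15}
[13] xor  r3, r0, r0  →  {r0:0, r1:8, r2:11, r3:0}

11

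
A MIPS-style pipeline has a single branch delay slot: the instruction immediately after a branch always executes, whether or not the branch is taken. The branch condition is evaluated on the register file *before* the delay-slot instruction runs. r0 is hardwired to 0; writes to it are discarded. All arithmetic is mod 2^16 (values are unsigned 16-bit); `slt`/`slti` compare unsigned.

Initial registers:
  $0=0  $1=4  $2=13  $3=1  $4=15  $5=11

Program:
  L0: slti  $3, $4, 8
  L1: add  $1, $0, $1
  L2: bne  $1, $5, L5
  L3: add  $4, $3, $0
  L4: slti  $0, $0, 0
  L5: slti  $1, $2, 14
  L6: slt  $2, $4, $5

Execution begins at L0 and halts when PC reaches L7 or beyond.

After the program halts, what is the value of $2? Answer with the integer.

1

[0] slti  $3, $4, 8  →  {$0:0, $1:4, $2:13, $3:0, $4:15, $5:11}
[1] add  $1, $0, $1  →  {$0:0, $1:4, $2:13, $3:0, $4:15, $5:11}
[2] bne  $1, $5, L5  →  {$0:0, $1:4, $2:13, $3:0, $4:15, $5:11}  ⟨branch taken⟩
[3] add  $4, $3, $0  →  {$0:0, $1:4, $2:13, $3:0, $4:0, $5:11}
[5] slti  $1, $2, 14  →  {$0:0, $1:1, $2:13, $3:0, $4:0, $5:11}
[6] slt  $2, $4, $5  →  {$0:0, $1:1, $2:1, $3:0, $4:0, $5:11}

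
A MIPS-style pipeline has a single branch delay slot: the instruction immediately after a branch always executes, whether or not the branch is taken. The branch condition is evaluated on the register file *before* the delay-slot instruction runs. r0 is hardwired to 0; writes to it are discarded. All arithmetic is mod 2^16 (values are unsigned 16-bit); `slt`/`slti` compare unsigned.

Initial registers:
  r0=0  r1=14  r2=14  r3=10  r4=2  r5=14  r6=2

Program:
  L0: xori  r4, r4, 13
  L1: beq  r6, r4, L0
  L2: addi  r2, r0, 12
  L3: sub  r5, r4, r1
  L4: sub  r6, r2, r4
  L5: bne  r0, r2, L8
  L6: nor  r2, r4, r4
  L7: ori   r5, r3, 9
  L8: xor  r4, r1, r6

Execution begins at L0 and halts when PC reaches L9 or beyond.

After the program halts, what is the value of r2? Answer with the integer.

PC=0  xori  r4, r4, 13       | r0=0 r1=14 r2=14 r3=10 r4=15 r5=14 r6=2
PC=1  beq  r6, r4, L0        | r0=0 r1=14 r2=14 r3=10 r4=15 r5=14 r6=2  [not taken]
PC=2  addi  r2, r0, 12       | r0=0 r1=14 r2=12 r3=10 r4=15 r5=14 r6=2
PC=3  sub  r5, r4, r1        | r0=0 r1=14 r2=12 r3=10 r4=15 r5=1 r6=2
PC=4  sub  r6, r2, r4        | r0=0 r1=14 r2=12 r3=10 r4=15 r5=1 r6=65533
PC=5  bne  r0, r2, L8        | r0=0 r1=14 r2=12 r3=10 r4=15 r5=1 r6=65533  [TAKEN]
PC=6  nor  r2, r4, r4        | r0=0 r1=14 r2=65520 r3=10 r4=15 r5=1 r6=65533
PC=8  xor  r4, r1, r6        | r0=0 r1=14 r2=65520 r3=10 r4=65523 r5=1 r6=65533

65520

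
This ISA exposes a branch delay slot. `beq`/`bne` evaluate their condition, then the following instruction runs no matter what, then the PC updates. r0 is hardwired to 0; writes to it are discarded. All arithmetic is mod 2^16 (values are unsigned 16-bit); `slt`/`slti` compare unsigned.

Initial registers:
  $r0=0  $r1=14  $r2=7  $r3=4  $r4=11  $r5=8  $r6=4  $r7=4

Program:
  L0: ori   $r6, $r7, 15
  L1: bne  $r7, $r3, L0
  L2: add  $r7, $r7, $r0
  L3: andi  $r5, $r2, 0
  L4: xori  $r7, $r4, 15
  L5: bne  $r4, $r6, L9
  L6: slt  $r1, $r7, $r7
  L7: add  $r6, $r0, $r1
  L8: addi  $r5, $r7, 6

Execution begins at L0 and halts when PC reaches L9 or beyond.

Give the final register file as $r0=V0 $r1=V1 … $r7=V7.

$r0=0 $r1=0 $r2=7 $r3=4 $r4=11 $r5=0 $r6=15 $r7=4

  step pc=0: ori   $r6, $r7, 15  regs=(0,14,7,4,11,8,15,4)
  step pc=1: bne  $r7, $r3, L0  cond=F  regs=(0,14,7,4,11,8,15,4)
  step pc=2: add  $r7, $r7, $r0  regs=(0,14,7,4,11,8,15,4)
  step pc=3: andi  $r5, $r2, 0  regs=(0,14,7,4,11,0,15,4)
  step pc=4: xori  $r7, $r4, 15  regs=(0,14,7,4,11,0,15,4)
  step pc=5: bne  $r4, $r6, L9  cond=T  regs=(0,14,7,4,11,0,15,4)
  step pc=6: slt  $r1, $r7, $r7  regs=(0,0,7,4,11,0,15,4)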